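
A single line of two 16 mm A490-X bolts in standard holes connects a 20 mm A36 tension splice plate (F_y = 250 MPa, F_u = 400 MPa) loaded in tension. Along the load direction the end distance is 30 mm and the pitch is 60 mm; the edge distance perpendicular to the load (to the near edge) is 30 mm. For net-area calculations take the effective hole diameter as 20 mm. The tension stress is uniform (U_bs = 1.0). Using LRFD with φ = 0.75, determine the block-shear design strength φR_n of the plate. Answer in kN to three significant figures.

Shear plane L_v = 30 + 1·60 = 90 mm; A_gv = 90 × 20 = 1800 mm².
A_nv = (90 − 1.5·20) × 20 = 1200 mm².
A_nt = (30 − 0.5·20) × 20 = 400 mm².
0.6 F_u A_nv = 288 kN; 0.6 F_y A_gv = 270 kN → shear yielding governs the shear term.
R_n = 270 + 1.0 × 400 × 400 / 1000 = 430 kN.
Design strength φR_n = 0.75 × 430 = 322 kN.

322 kN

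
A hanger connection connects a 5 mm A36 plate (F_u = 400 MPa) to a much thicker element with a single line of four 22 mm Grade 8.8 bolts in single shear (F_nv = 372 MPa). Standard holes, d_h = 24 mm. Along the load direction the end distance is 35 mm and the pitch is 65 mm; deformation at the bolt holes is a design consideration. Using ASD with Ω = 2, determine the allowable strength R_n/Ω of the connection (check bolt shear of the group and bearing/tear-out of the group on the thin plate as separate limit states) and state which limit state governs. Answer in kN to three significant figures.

175 kN (bearing governs)

Bolt shear: A_b = π·22²/4 = 380.1 mm²; R_n = 372 × 380.1 × 4 × 1 / 1000 = 565.6 kN → 565.6 / 2 = 283 kN.
Bearing (1.2 l_c t F_u ≤ 2.4 d t F_u): upper limit = 2.4·22·5·400 / 1000 = 105.6 kN.
  Edge l_c = 35 − 24/2 = 23 → r_n = 55.2 kN; interior l_c = 65 − 24 = 41 → r_n = 98.4 kN.
  R_n,bearing = 1·55.2 + 3·98.4 = 350.4 kN → 350.4 / 2 = 175 kN.
Bearing governs: 175 kN.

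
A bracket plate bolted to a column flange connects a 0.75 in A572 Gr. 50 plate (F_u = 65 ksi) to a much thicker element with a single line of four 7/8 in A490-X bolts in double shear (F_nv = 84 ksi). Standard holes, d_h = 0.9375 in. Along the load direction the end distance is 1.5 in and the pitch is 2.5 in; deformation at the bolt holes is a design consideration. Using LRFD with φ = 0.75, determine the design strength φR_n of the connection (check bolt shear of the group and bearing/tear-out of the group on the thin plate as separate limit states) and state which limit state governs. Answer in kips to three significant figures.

Bolt shear: A_b = π·0.875²/4 = 0.6013 in²; R_n = 84 × 0.6013 × 4 × 2 = 404.1 kips → 0.75 × 404.1 = 303 kips.
Bearing (1.2 l_c t F_u ≤ 2.4 d t F_u): upper limit = 2.4·0.875·0.75·65 = 102.4 kips.
  Edge l_c = 1.5 − 0.9375/2 = 1.031 → r_n = 60.33 kips; interior l_c = 2.5 − 0.9375 = 1.562 → r_n = 91.41 kips.
  R_n,bearing = 1·60.33 + 3·91.41 = 334.5 kips → 0.75 × 334.5 = 251 kips.
Bearing governs: 251 kips.

251 kips (bearing governs)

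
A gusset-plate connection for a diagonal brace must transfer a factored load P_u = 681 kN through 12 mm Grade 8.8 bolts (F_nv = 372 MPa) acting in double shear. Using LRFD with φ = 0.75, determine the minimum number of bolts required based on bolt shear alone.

11 bolts

A_b = π·12²/4 = 113.1 mm².
Per-bolt design strength φR_n = 0.75 × 372 × 113.1 × 2 / 1000 = 63.11 kN.
n ≥ 681 / 63.11 = 10.79 → use 11 bolts.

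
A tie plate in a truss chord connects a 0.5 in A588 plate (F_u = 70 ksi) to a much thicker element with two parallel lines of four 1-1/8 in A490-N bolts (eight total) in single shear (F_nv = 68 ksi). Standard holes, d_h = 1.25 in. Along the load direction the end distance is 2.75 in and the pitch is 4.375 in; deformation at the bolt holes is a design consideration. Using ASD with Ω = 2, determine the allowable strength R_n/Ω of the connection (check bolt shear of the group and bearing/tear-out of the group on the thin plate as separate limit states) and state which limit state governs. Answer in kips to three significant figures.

270 kips (bolt shear governs)

Bolt shear: A_b = π·1.125²/4 = 0.994 in²; R_n = 68 × 0.994 × 8 × 1 = 540.7 kips → 540.7 / 2 = 270 kips.
Bearing (1.2 l_c t F_u ≤ 2.4 d t F_u): upper limit = 2.4·1.125·0.5·70 = 94.5 kips.
  Edge l_c = 2.75 − 1.25/2 = 2.125 → r_n = 89.25 kips; interior l_c = 4.375 − 1.25 = 3.125 → r_n = 94.5 kips.
  R_n,bearing = 2·89.25 + 6·94.5 = 745.5 kips → 745.5 / 2 = 373 kips.
Bolt shear governs: 270 kips.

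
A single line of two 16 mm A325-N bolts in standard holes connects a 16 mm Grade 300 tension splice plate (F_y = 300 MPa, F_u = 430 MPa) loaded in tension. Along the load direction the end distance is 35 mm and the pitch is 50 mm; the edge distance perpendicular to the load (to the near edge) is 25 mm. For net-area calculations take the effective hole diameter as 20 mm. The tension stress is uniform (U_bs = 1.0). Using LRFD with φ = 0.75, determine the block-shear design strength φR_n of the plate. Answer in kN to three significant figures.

248 kN

Shear plane L_v = 35 + 1·50 = 85 mm; A_gv = 85 × 16 = 1360 mm².
A_nv = (85 − 1.5·20) × 16 = 880 mm².
A_nt = (25 − 0.5·20) × 16 = 240 mm².
0.6 F_u A_nv = 227 kN; 0.6 F_y A_gv = 244.8 kN → shear rupture governs the shear term.
R_n = 227 + 1.0 × 430 × 240 / 1000 = 330.2 kN.
Design strength φR_n = 0.75 × 330.2 = 248 kN.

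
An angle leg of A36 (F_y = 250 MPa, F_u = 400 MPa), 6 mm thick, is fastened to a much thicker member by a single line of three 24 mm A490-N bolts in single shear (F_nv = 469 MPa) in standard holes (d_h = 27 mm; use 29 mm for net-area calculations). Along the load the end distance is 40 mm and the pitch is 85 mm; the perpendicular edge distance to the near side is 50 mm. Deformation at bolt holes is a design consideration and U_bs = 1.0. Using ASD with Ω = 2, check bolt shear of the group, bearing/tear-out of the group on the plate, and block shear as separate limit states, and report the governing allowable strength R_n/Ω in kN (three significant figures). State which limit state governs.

Bolt shear: A_b = π·24²/4 = 452.4 mm²; R_n = 469 × 452.4 × 3 × 1 / 1000 = 636.5 kN → 636.5 / 2 = 318 kN.
Bearing: edge l_c = 26.5, r_n = 76.32 kN; interior l_c = 58, r_n = 138.2 kN; R_n = 76.32 + 2·138.2 = 352.8 kN → 176 kN.
Block shear: A_gv = 1260, A_nv = 825, A_nt = 213 mm²; R_n = min(0.6F_uA_nv, 0.6F_yA_gv) + U_bs·F_u·A_nt = 274.2 kN → 137 kN.
Block shear governs: 137 kN.

137 kN (block shear governs)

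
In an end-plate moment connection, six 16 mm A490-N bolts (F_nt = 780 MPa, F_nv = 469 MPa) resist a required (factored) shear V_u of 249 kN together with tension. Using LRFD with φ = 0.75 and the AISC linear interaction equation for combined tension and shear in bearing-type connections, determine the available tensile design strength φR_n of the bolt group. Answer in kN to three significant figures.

A_b = π·16²/4 = 201.1 mm²; f_rv = 249 × 1000 / (6 × 201.1) = 206.4 MPa.
F'_nt = 1.3 F_nt − (F_nt / φF_nv) f_rv = 1.3·780 − (780/(0.75·469))·206.4 = 556.3 MPa, capped at F_nt → F'_nt = 556.3 MPa.
R_n = F'_nt · A_b · n = 556.3 × 201.1 × 6 / 1000 = 671.1 kN.
Design strength φR_n = 0.75 × 671.1 = 503 kN.

503 kN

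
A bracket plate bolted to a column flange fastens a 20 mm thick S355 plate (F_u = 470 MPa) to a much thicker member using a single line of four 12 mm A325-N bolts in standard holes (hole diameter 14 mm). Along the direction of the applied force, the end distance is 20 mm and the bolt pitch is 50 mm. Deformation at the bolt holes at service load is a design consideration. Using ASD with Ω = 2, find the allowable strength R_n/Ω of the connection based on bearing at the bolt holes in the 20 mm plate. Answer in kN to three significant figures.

Per bolt r_n = 1.2 l_c t F_u ≤ 2.4 d t F_u; upper limit = 2.4 × 12 × 20 × 470 / 1000 = 270.7 kN.
Edge bolt: l_c = 20 − 14/2 = 13 mm → 1.2 × 13 × 20 × 470 / 1000 = 146.6 → r_n = 146.6 kN.
Interior bolts: l_c = 50 − 14 = 36 mm → 1.2 × 36 × 20 × 470 / 1000 = 406.1 → r_n = 270.7 kN.
R_n = 1 × 146.6 + 3 × 270.7 = 958.8 kN.
Allowable strength R_n/Ω = 958.8 / 2 = 479 kN.

479 kN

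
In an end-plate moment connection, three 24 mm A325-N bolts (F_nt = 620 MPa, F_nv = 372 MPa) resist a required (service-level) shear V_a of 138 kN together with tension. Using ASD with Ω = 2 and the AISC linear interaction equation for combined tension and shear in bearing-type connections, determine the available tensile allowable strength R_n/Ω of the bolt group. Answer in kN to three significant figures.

317 kN

A_b = π·24²/4 = 452.4 mm²; f_rv = 138 × 1000 / (3 × 452.4) = 101.7 MPa.
F'_nt = 1.3 F_nt − (Ω F_nt / F_nv) f_rv = 1.3·620 − (2·620/372)·101.7 = 467.1 MPa, capped at F_nt → F'_nt = 467.1 MPa.
R_n = F'_nt · A_b · n = 467.1 × 452.4 × 3 / 1000 = 633.9 kN.
Allowable strength R_n/Ω = 633.9 / 2 = 317 kN.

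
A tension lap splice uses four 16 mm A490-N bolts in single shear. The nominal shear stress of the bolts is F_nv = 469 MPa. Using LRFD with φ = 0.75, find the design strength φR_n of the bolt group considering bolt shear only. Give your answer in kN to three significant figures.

A_b = π × 16² / 4 = 201.1 mm².
R_n = F_nv · A_b · n · n_s = 469 × 201.1 × 4 × 1 / 1000 = 377.2 kN.
Design strength φR_n = 0.75 × 377.2 = 283 kN.

283 kN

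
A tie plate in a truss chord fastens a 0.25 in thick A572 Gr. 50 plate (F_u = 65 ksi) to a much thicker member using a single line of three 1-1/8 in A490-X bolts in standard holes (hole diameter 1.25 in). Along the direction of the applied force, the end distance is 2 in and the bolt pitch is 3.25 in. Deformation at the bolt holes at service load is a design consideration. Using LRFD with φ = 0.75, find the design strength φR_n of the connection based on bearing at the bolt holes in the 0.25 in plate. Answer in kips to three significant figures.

Per bolt r_n = 1.2 l_c t F_u ≤ 2.4 d t F_u; upper limit = 2.4 × 1.125 × 0.25 × 65 = 43.87 kips.
Edge bolt: l_c = 2 − 1.25/2 = 1.375 in → 1.2 × 1.375 × 0.25 × 65 = 26.81 → r_n = 26.81 kips.
Interior bolts: l_c = 3.25 − 1.25 = 2 in → 1.2 × 2 × 0.25 × 65 = 39 → r_n = 39 kips.
R_n = 1 × 26.81 + 2 × 39 = 104.8 kips.
Design strength φR_n = 0.75 × 104.8 = 78.6 kips.

78.6 kips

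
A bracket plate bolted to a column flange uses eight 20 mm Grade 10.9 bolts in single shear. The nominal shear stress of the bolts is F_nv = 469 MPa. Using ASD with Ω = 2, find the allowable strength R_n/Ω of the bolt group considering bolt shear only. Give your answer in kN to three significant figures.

589 kN

A_b = π × 20² / 4 = 314.2 mm².
R_n = F_nv · A_b · n · n_s = 469 × 314.2 × 8 × 1 / 1000 = 1179 kN.
Allowable strength R_n/Ω = 1179 / 2 = 589 kN.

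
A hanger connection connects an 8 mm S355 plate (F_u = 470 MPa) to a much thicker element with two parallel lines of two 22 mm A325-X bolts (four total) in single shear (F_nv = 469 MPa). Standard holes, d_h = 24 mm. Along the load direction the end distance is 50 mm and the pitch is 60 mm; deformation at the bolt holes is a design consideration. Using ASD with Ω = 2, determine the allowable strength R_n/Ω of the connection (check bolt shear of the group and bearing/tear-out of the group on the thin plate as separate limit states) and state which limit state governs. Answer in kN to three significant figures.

334 kN (bearing governs)

Bolt shear: A_b = π·22²/4 = 380.1 mm²; R_n = 469 × 380.1 × 4 × 1 / 1000 = 713.1 kN → 713.1 / 2 = 357 kN.
Bearing (1.2 l_c t F_u ≤ 2.4 d t F_u): upper limit = 2.4·22·8·470 / 1000 = 198.5 kN.
  Edge l_c = 50 − 24/2 = 38 → r_n = 171.5 kN; interior l_c = 60 − 24 = 36 → r_n = 162.4 kN.
  R_n,bearing = 2·171.5 + 2·162.4 = 667.8 kN → 667.8 / 2 = 334 kN.
Bearing governs: 334 kN.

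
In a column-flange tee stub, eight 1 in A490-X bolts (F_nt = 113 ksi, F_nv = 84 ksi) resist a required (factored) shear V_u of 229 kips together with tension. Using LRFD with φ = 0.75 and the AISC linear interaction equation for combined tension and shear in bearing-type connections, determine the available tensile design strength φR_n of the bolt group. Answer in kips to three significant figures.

A_b = π·1²/4 = 0.7854 in²; f_rv = 229 / (8 × 0.7854) = 36.45 ksi.
F'_nt = 1.3 F_nt − (F_nt / φF_nv) f_rv = 1.3·113 − (113/(0.75·84))·36.45 = 81.53 ksi, capped at F_nt → F'_nt = 81.53 ksi.
R_n = F'_nt · A_b · n = 81.53 × 0.7854 × 8 = 512.3 kips.
Design strength φR_n = 0.75 × 512.3 = 384 kips.

384 kips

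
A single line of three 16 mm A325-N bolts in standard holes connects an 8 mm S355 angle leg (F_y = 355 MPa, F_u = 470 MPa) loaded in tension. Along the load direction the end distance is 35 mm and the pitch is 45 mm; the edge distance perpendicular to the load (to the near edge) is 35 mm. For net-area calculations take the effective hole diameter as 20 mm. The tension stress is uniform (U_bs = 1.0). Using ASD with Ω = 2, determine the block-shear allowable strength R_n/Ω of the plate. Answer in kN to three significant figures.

Shear plane L_v = 35 + 2·45 = 125 mm; A_gv = 125 × 8 = 1000 mm².
A_nv = (125 − 2.5·20) × 8 = 600 mm².
A_nt = (35 − 0.5·20) × 8 = 200 mm².
0.6 F_u A_nv = 169.2 kN; 0.6 F_y A_gv = 213 kN → shear rupture governs the shear term.
R_n = 169.2 + 1.0 × 470 × 200 / 1000 = 263.2 kN.
Allowable strength R_n/Ω = 263.2 / 2 = 132 kN.

132 kN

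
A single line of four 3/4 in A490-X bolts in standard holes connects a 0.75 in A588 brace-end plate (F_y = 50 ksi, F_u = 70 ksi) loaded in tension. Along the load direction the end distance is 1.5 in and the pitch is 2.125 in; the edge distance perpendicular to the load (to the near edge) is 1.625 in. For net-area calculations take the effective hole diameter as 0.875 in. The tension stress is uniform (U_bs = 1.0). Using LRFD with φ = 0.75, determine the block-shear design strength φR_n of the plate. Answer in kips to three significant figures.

Shear plane L_v = 1.5 + 3·2.125 = 7.875 in; A_gv = 7.875 × 0.75 = 5.906 in².
A_nv = (7.875 − 3.5·0.875) × 0.75 = 3.609 in².
A_nt = (1.625 − 0.5·0.875) × 0.75 = 0.8906 in².
0.6 F_u A_nv = 151.6 kips; 0.6 F_y A_gv = 177.2 kips → shear rupture governs the shear term.
R_n = 151.6 + 1.0 × 70 × 0.8906 = 213.9 kips.
Design strength φR_n = 0.75 × 213.9 = 160 kips.

160 kips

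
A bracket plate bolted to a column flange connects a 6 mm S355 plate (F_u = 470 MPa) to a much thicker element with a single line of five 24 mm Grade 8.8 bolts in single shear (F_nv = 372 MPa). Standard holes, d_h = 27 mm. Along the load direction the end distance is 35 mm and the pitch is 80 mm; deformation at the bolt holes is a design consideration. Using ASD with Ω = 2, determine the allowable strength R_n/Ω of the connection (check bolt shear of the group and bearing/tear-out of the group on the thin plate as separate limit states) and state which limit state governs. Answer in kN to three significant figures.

Bolt shear: A_b = π·24²/4 = 452.4 mm²; R_n = 372 × 452.4 × 5 × 1 / 1000 = 841.4 kN → 841.4 / 2 = 421 kN.
Bearing (1.2 l_c t F_u ≤ 2.4 d t F_u): upper limit = 2.4·24·6·470 / 1000 = 162.4 kN.
  Edge l_c = 35 − 27/2 = 21.5 → r_n = 72.76 kN; interior l_c = 80 − 27 = 53 → r_n = 162.4 kN.
  R_n,bearing = 1·72.76 + 4·162.4 = 722.5 kN → 722.5 / 2 = 361 kN.
Bearing governs: 361 kN.

361 kN (bearing governs)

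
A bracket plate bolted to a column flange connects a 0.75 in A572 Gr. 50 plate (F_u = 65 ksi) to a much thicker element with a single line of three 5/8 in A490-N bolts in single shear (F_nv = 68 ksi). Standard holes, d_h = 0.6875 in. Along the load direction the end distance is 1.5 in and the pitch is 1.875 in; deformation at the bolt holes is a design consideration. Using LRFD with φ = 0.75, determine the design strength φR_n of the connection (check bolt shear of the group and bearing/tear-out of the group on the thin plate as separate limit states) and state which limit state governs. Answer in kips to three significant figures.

46.9 kips (bolt shear governs)

Bolt shear: A_b = π·0.625²/4 = 0.3068 in²; R_n = 68 × 0.3068 × 3 × 1 = 62.59 kips → 0.75 × 62.59 = 46.9 kips.
Bearing (1.2 l_c t F_u ≤ 2.4 d t F_u): upper limit = 2.4·0.625·0.75·65 = 73.12 kips.
  Edge l_c = 1.5 − 0.6875/2 = 1.156 → r_n = 67.64 kips; interior l_c = 1.875 − 0.6875 = 1.188 → r_n = 69.47 kips.
  R_n,bearing = 1·67.64 + 2·69.47 = 206.6 kips → 0.75 × 206.6 = 155 kips.
Bolt shear governs: 46.9 kips.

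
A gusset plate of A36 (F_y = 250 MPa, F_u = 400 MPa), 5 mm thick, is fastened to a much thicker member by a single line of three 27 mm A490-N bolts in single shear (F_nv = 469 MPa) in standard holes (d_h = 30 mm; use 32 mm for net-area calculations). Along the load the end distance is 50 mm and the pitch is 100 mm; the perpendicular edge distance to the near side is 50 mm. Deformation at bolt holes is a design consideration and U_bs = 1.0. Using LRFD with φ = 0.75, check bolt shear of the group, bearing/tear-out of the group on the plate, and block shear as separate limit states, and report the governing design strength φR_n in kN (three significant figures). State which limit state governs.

Bolt shear: A_b = π·27²/4 = 572.6 mm²; R_n = 469 × 572.6 × 3 × 1 / 1000 = 805.6 kN → 0.75 × 805.6 = 604 kN.
Bearing: edge l_c = 35, r_n = 84 kN; interior l_c = 70, r_n = 129.6 kN; R_n = 84 + 2·129.6 = 343.2 kN → 257 kN.
Block shear: A_gv = 1250, A_nv = 850, A_nt = 170 mm²; R_n = min(0.6F_uA_nv, 0.6F_yA_gv) + U_bs·F_u·A_nt = 255.5 kN → 192 kN.
Block shear governs: 192 kN.

192 kN (block shear governs)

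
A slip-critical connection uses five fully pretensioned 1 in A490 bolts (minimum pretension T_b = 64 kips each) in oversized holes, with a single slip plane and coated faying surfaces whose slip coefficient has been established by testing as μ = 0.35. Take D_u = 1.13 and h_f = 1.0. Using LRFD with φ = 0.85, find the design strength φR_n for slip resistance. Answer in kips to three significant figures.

R_n = μ · D_u · h_f · T_b · n_s · n_b = 0.35 × 1.13 × 1.0 × 64 × 1 × 5 = 126.6 kips.
Design strength φR_n = 0.85 × 126.6 = 108 kips.

108 kips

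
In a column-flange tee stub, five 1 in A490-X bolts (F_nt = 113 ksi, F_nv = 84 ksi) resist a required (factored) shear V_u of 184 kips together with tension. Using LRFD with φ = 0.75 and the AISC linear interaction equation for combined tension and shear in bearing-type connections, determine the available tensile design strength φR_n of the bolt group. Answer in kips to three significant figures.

A_b = π·1²/4 = 0.7854 in²; f_rv = 184 / (5 × 0.7854) = 46.86 ksi.
F'_nt = 1.3 F_nt − (F_nt / φF_nv) f_rv = 1.3·113 − (113/(0.75·84))·46.86 = 62.86 ksi, capped at F_nt → F'_nt = 62.86 ksi.
R_n = F'_nt · A_b · n = 62.86 × 0.7854 × 5 = 246.8 kips.
Design strength φR_n = 0.75 × 246.8 = 185 kips.

185 kips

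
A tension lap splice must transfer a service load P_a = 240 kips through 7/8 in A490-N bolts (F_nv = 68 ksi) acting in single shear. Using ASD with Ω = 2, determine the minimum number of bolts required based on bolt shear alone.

12 bolts

A_b = π·0.875²/4 = 0.6013 in².
Per-bolt allowable strength R_n/Ω = 68 × 0.6013 × 1 / 2 = 20.44 kips.
n ≥ 240 / 20.44 = 11.74 → use 12 bolts.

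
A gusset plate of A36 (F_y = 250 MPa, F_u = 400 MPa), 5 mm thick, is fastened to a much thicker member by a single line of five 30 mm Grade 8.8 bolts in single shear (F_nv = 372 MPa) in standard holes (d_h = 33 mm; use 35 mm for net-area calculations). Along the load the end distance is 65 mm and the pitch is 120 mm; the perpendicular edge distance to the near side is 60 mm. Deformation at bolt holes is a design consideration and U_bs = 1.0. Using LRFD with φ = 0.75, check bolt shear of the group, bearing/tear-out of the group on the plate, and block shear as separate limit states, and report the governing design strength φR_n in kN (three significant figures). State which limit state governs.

370 kN (block shear governs)

Bolt shear: A_b = π·30²/4 = 706.9 mm²; R_n = 372 × 706.9 × 5 × 1 / 1000 = 1315 kN → 0.75 × 1315 = 986 kN.
Bearing: edge l_c = 48.5, r_n = 116.4 kN; interior l_c = 87, r_n = 144 kN; R_n = 116.4 + 4·144 = 692.4 kN → 519 kN.
Block shear: A_gv = 2725, A_nv = 1938, A_nt = 212.5 mm²; R_n = min(0.6F_uA_nv, 0.6F_yA_gv) + U_bs·F_u·A_nt = 493.8 kN → 370 kN.
Block shear governs: 370 kN.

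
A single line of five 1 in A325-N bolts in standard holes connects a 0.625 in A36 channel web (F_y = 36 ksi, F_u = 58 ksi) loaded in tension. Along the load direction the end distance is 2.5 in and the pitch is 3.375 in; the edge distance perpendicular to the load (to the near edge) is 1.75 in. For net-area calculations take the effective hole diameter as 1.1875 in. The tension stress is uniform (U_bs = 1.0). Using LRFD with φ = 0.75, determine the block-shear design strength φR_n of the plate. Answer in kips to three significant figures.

Shear plane L_v = 2.5 + 4·3.375 = 16 in; A_gv = 16 × 0.625 = 10 in².
A_nv = (16 − 4.5·1.1875) × 0.625 = 6.66 in².
A_nt = (1.75 − 0.5·1.1875) × 0.625 = 0.7227 in².
0.6 F_u A_nv = 231.8 kips; 0.6 F_y A_gv = 216 kips → shear yielding governs the shear term.
R_n = 216 + 1.0 × 58 × 0.7227 = 257.9 kips.
Design strength φR_n = 0.75 × 257.9 = 193 kips.

193 kips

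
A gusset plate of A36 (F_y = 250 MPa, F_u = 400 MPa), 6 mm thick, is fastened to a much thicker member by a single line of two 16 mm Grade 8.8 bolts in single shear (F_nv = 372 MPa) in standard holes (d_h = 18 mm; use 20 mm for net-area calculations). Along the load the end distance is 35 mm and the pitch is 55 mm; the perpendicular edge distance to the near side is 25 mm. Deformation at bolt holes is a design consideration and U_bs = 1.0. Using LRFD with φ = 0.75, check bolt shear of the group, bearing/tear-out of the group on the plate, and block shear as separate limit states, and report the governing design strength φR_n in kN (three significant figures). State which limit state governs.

87.8 kN (block shear governs)

Bolt shear: A_b = π·16²/4 = 201.1 mm²; R_n = 372 × 201.1 × 2 × 1 / 1000 = 149.6 kN → 0.75 × 149.6 = 112 kN.
Bearing: edge l_c = 26, r_n = 74.88 kN; interior l_c = 37, r_n = 92.16 kN; R_n = 74.88 + 1·92.16 = 167 kN → 125 kN.
Block shear: A_gv = 540, A_nv = 360, A_nt = 90 mm²; R_n = min(0.6F_uA_nv, 0.6F_yA_gv) + U_bs·F_u·A_nt = 117 kN → 87.8 kN.
Block shear governs: 87.8 kN.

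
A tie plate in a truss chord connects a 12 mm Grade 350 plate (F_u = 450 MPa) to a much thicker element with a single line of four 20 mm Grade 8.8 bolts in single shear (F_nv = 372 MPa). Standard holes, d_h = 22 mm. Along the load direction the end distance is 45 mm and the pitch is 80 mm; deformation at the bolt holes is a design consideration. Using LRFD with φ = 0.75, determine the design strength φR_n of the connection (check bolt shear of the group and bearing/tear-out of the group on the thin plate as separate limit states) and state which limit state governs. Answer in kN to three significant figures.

351 kN (bolt shear governs)

Bolt shear: A_b = π·20²/4 = 314.2 mm²; R_n = 372 × 314.2 × 4 × 1 / 1000 = 467.5 kN → 0.75 × 467.5 = 351 kN.
Bearing (1.2 l_c t F_u ≤ 2.4 d t F_u): upper limit = 2.4·20·12·450 / 1000 = 259.2 kN.
  Edge l_c = 45 − 22/2 = 34 → r_n = 220.3 kN; interior l_c = 80 − 22 = 58 → r_n = 259.2 kN.
  R_n,bearing = 1·220.3 + 3·259.2 = 997.9 kN → 0.75 × 997.9 = 748 kN.
Bolt shear governs: 351 kN.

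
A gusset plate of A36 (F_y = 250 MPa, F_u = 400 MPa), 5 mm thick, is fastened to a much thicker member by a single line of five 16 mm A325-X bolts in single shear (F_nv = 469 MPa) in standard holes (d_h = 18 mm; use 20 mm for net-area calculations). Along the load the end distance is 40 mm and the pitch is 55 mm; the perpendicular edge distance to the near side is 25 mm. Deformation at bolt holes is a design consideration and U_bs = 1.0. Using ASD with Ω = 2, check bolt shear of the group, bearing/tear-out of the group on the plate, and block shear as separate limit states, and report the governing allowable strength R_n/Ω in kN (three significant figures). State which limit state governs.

Bolt shear: A_b = π·16²/4 = 201.1 mm²; R_n = 469 × 201.1 × 5 × 1 / 1000 = 471.5 kN → 471.5 / 2 = 236 kN.
Bearing: edge l_c = 31, r_n = 74.4 kN; interior l_c = 37, r_n = 76.8 kN; R_n = 74.4 + 4·76.8 = 381.6 kN → 191 kN.
Block shear: A_gv = 1300, A_nv = 850, A_nt = 75 mm²; R_n = min(0.6F_uA_nv, 0.6F_yA_gv) + U_bs·F_u·A_nt = 225 kN → 112 kN.
Block shear governs: 112 kN.

112 kN (block shear governs)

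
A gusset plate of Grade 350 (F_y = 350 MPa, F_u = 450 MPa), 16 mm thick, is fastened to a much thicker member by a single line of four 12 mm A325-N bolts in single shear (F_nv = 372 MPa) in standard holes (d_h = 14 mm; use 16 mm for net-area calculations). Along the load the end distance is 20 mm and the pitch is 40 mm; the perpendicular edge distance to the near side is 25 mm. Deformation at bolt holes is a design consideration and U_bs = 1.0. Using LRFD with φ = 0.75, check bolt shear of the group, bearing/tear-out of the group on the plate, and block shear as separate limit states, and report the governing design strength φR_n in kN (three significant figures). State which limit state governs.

126 kN (bolt shear governs)

Bolt shear: A_b = π·12²/4 = 113.1 mm²; R_n = 372 × 113.1 × 4 × 1 / 1000 = 168.3 kN → 0.75 × 168.3 = 126 kN.
Bearing: edge l_c = 13, r_n = 112.3 kN; interior l_c = 26, r_n = 207.4 kN; R_n = 112.3 + 3·207.4 = 734.4 kN → 551 kN.
Block shear: A_gv = 2240, A_nv = 1344, A_nt = 272 mm²; R_n = min(0.6F_uA_nv, 0.6F_yA_gv) + U_bs·F_u·A_nt = 485.3 kN → 364 kN.
Bolt shear governs: 126 kN.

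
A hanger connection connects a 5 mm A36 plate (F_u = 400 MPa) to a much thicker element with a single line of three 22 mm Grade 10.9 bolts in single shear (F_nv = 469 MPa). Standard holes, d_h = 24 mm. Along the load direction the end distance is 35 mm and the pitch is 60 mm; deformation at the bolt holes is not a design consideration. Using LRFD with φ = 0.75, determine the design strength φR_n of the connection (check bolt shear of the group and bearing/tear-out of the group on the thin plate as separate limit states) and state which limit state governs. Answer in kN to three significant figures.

214 kN (bearing governs)

Bolt shear: A_b = π·22²/4 = 380.1 mm²; R_n = 469 × 380.1 × 3 × 1 / 1000 = 534.8 kN → 0.75 × 534.8 = 401 kN.
Bearing (1.5 l_c t F_u ≤ 3.0 d t F_u): upper limit = 3.0·22·5·400 / 1000 = 132 kN.
  Edge l_c = 35 − 24/2 = 23 → r_n = 69 kN; interior l_c = 60 − 24 = 36 → r_n = 108 kN.
  R_n,bearing = 1·69 + 2·108 = 285 kN → 0.75 × 285 = 214 kN.
Bearing governs: 214 kN.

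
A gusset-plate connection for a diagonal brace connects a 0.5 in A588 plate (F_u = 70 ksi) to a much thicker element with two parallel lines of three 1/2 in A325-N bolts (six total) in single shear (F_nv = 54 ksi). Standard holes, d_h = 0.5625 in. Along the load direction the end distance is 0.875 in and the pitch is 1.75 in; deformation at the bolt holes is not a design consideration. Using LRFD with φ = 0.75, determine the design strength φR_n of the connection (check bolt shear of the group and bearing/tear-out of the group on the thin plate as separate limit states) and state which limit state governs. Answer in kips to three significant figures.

47.7 kips (bolt shear governs)

Bolt shear: A_b = π·0.5²/4 = 0.1963 in²; R_n = 54 × 0.1963 × 6 × 1 = 63.62 kips → 0.75 × 63.62 = 47.7 kips.
Bearing (1.5 l_c t F_u ≤ 3.0 d t F_u): upper limit = 3.0·0.5·0.5·70 = 52.5 kips.
  Edge l_c = 0.875 − 0.5625/2 = 0.5938 → r_n = 31.17 kips; interior l_c = 1.75 − 0.5625 = 1.188 → r_n = 52.5 kips.
  R_n,bearing = 2·31.17 + 4·52.5 = 272.3 kips → 0.75 × 272.3 = 204 kips.
Bolt shear governs: 47.7 kips.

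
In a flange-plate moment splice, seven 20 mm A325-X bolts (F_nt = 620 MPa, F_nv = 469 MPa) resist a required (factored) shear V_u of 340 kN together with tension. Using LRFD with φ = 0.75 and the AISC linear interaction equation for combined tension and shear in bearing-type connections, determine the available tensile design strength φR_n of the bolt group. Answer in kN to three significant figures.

A_b = π·20²/4 = 314.2 mm²; f_rv = 340 × 1000 / (7 × 314.2) = 154.6 MPa.
F'_nt = 1.3 F_nt − (F_nt / φF_nv) f_rv = 1.3·620 − (620/(0.75·469))·154.6 = 533.5 MPa, capped at F_nt → F'_nt = 533.5 MPa.
R_n = F'_nt · A_b · n = 533.5 × 314.2 × 7 / 1000 = 1173 kN.
Design strength φR_n = 0.75 × 1173 = 880 kN.

880 kN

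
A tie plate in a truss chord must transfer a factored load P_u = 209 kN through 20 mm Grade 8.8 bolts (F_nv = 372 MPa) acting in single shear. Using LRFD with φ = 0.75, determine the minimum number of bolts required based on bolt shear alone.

3 bolts

A_b = π·20²/4 = 314.2 mm².
Per-bolt design strength φR_n = 0.75 × 372 × 314.2 × 1 / 1000 = 87.65 kN.
n ≥ 209 / 87.65 = 2.384 → use 3 bolts.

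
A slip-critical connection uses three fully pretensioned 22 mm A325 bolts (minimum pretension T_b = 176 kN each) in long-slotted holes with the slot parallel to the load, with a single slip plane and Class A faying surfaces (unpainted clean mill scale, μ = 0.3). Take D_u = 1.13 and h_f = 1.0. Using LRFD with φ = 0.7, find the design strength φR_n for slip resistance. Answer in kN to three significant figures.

125 kN

R_n = μ · D_u · h_f · T_b · n_s · n_b = 0.3 × 1.13 × 1.0 × 176 × 1 × 3 = 179 kN.
Design strength φR_n = 0.7 × 179 = 125 kN.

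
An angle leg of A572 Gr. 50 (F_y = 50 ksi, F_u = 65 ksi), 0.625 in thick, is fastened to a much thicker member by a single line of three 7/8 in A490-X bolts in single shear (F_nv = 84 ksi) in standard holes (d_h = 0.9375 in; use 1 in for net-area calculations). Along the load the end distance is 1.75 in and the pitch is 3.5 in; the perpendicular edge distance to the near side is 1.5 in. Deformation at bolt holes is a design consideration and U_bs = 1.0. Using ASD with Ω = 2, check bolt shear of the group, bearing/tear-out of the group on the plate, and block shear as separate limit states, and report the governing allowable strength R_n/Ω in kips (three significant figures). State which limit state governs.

75.8 kips (bolt shear governs)

Bolt shear: A_b = π·0.875²/4 = 0.6013 in²; R_n = 84 × 0.6013 × 3 × 1 = 151.5 kips → 151.5 / 2 = 75.8 kips.
Bearing: edge l_c = 1.281, r_n = 62.46 kips; interior l_c = 2.562, r_n = 85.31 kips; R_n = 62.46 + 2·85.31 = 233.1 kips → 117 kips.
Block shear: A_gv = 5.469, A_nv = 3.906, A_nt = 0.625 in²; R_n = min(0.6F_uA_nv, 0.6F_yA_gv) + U_bs·F_u·A_nt = 193 kips → 96.5 kips.
Bolt shear governs: 75.8 kips.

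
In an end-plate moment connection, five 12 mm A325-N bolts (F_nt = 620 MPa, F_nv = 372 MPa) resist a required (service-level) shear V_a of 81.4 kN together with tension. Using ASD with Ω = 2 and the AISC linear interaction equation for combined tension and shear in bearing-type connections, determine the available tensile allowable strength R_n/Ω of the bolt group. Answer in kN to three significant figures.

92.2 kN

A_b = π·12²/4 = 113.1 mm²; f_rv = 81.4 × 1000 / (5 × 113.1) = 143.9 MPa.
F'_nt = 1.3 F_nt − (Ω F_nt / F_nv) f_rv = 1.3·620 − (2·620/372)·143.9 = 326.2 MPa, capped at F_nt → F'_nt = 326.2 MPa.
R_n = F'_nt · A_b · n = 326.2 × 113.1 × 5 / 1000 = 184.4 kN.
Allowable strength R_n/Ω = 184.4 / 2 = 92.2 kN.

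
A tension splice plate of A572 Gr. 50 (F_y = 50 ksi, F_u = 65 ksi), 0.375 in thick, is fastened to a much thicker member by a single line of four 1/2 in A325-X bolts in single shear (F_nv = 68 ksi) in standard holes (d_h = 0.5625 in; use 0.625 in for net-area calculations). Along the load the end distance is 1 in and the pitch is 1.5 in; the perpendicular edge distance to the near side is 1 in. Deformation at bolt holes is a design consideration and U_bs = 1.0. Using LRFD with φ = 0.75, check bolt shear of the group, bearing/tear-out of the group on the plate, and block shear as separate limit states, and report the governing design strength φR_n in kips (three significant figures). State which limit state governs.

40.1 kips (bolt shear governs)

Bolt shear: A_b = π·0.5²/4 = 0.1963 in²; R_n = 68 × 0.1963 × 4 × 1 = 53.41 kips → 0.75 × 53.41 = 40.1 kips.
Bearing: edge l_c = 0.7188, r_n = 21.02 kips; interior l_c = 0.9375, r_n = 27.42 kips; R_n = 21.02 + 3·27.42 = 103.3 kips → 77.5 kips.
Block shear: A_gv = 2.062, A_nv = 1.242, A_nt = 0.2578 in²; R_n = min(0.6F_uA_nv, 0.6F_yA_gv) + U_bs·F_u·A_nt = 65.2 kips → 48.9 kips.
Bolt shear governs: 40.1 kips.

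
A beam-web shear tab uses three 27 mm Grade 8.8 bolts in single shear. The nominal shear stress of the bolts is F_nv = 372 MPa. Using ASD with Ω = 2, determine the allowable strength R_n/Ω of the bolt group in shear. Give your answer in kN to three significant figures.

A_b = π × 27² / 4 = 572.6 mm².
R_n = F_nv · A_b · n · n_s = 372 × 572.6 × 3 × 1 / 1000 = 639 kN.
Allowable strength R_n/Ω = 639 / 2 = 319 kN.

319 kN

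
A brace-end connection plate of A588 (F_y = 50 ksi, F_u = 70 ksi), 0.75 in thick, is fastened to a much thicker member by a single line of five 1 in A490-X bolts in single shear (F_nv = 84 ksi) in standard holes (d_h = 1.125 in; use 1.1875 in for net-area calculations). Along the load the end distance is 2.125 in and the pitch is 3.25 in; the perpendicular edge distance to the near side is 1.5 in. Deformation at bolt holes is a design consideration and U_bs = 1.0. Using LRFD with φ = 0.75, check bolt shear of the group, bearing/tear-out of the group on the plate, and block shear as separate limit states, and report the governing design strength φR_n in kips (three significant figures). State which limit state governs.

Bolt shear: A_b = π·1²/4 = 0.7854 in²; R_n = 84 × 0.7854 × 5 × 1 = 329.9 kips → 0.75 × 329.9 = 247 kips.
Bearing: edge l_c = 1.562, r_n = 98.44 kips; interior l_c = 2.125, r_n = 126 kips; R_n = 98.44 + 4·126 = 602.4 kips → 452 kips.
Block shear: A_gv = 11.34, A_nv = 7.336, A_nt = 0.6797 in²; R_n = min(0.6F_uA_nv, 0.6F_yA_gv) + U_bs·F_u·A_nt = 355.7 kips → 267 kips.
Bolt shear governs: 247 kips.

247 kips (bolt shear governs)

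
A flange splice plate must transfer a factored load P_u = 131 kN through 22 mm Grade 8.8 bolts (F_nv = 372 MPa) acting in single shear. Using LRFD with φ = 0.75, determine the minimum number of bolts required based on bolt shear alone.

2 bolts

A_b = π·22²/4 = 380.1 mm².
Per-bolt design strength φR_n = 0.75 × 372 × 380.1 × 1 / 1000 = 106.1 kN.
n ≥ 131 / 106.1 = 1.235 → use 2 bolts.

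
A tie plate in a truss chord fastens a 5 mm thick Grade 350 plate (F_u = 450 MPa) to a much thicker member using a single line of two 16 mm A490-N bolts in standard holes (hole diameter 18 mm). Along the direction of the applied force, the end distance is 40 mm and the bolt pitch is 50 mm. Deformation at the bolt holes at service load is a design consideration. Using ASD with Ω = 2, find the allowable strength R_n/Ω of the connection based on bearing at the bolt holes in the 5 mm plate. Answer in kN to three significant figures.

85 kN

Per bolt r_n = 1.2 l_c t F_u ≤ 2.4 d t F_u; upper limit = 2.4 × 16 × 5 × 450 / 1000 = 86.4 kN.
Edge bolt: l_c = 40 − 18/2 = 31 mm → 1.2 × 31 × 5 × 450 / 1000 = 83.7 → r_n = 83.7 kN.
Interior bolts: l_c = 50 − 18 = 32 mm → 1.2 × 32 × 5 × 450 / 1000 = 86.4 → r_n = 86.4 kN.
R_n = 1 × 83.7 + 1 × 86.4 = 170.1 kN.
Allowable strength R_n/Ω = 170.1 / 2 = 85 kN.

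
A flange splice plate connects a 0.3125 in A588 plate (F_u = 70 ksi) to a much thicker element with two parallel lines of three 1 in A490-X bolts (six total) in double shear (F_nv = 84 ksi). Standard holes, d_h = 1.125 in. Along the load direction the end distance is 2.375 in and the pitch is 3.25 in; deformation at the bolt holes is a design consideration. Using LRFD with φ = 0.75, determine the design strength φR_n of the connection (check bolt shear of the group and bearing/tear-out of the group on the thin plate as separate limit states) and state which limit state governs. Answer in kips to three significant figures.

Bolt shear: A_b = π·1²/4 = 0.7854 in²; R_n = 84 × 0.7854 × 6 × 2 = 791.7 kips → 0.75 × 791.7 = 594 kips.
Bearing (1.2 l_c t F_u ≤ 2.4 d t F_u): upper limit = 2.4·1·0.3125·70 = 52.5 kips.
  Edge l_c = 2.375 − 1.125/2 = 1.812 → r_n = 47.58 kips; interior l_c = 3.25 − 1.125 = 2.125 → r_n = 52.5 kips.
  R_n,bearing = 2·47.58 + 4·52.5 = 305.2 kips → 0.75 × 305.2 = 229 kips.
Bearing governs: 229 kips.

229 kips (bearing governs)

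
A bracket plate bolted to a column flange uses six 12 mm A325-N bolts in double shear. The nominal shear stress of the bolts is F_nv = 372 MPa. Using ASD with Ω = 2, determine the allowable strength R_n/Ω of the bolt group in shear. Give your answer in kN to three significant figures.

A_b = π × 12² / 4 = 113.1 mm².
R_n = F_nv · A_b · n · n_s = 372 × 113.1 × 6 × 2 / 1000 = 504.9 kN.
Allowable strength R_n/Ω = 504.9 / 2 = 252 kN.

252 kN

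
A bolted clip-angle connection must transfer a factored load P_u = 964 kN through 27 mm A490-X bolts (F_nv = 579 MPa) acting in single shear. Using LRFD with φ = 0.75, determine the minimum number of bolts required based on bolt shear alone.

A_b = π·27²/4 = 572.6 mm².
Per-bolt design strength φR_n = 0.75 × 579 × 572.6 × 1 / 1000 = 248.6 kN.
n ≥ 964 / 248.6 = 3.877 → use 4 bolts.

4 bolts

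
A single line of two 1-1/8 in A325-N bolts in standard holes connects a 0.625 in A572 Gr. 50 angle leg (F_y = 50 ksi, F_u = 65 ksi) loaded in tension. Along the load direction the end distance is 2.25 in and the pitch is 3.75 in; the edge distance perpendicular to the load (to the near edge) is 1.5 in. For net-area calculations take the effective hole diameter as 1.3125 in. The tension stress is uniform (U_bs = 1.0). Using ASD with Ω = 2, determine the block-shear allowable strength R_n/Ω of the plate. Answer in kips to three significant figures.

Shear plane L_v = 2.25 + 1·3.75 = 6 in; A_gv = 6 × 0.625 = 3.75 in².
A_nv = (6 − 1.5·1.3125) × 0.625 = 2.52 in².
A_nt = (1.5 − 0.5·1.3125) × 0.625 = 0.5273 in².
0.6 F_u A_nv = 98.26 kips; 0.6 F_y A_gv = 112.5 kips → shear rupture governs the shear term.
R_n = 98.26 + 1.0 × 65 × 0.5273 = 132.5 kips.
Allowable strength R_n/Ω = 132.5 / 2 = 66.3 kips.

66.3 kips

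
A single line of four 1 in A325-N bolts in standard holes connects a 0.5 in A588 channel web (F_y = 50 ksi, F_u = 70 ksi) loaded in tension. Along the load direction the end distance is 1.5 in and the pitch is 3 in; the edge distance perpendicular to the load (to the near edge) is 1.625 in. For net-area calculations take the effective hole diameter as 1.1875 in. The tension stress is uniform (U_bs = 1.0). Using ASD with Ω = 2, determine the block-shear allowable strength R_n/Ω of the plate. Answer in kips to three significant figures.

Shear plane L_v = 1.5 + 3·3 = 10.5 in; A_gv = 10.5 × 0.5 = 5.25 in².
A_nv = (10.5 − 3.5·1.1875) × 0.5 = 3.172 in².
A_nt = (1.625 − 0.5·1.1875) × 0.5 = 0.5156 in².
0.6 F_u A_nv = 133.2 kips; 0.6 F_y A_gv = 157.5 kips → shear rupture governs the shear term.
R_n = 133.2 + 1.0 × 70 × 0.5156 = 169.3 kips.
Allowable strength R_n/Ω = 169.3 / 2 = 84.7 kips.

84.7 kips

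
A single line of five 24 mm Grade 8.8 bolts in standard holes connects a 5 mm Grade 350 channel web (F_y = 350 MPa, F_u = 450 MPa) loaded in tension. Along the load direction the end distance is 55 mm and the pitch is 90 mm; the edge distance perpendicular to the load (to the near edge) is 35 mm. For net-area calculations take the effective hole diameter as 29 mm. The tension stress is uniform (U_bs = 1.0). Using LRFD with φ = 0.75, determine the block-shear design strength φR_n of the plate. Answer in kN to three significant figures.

323 kN

Shear plane L_v = 55 + 4·90 = 415 mm; A_gv = 415 × 5 = 2075 mm².
A_nv = (415 − 4.5·29) × 5 = 1422 mm².
A_nt = (35 − 0.5·29) × 5 = 102.5 mm².
0.6 F_u A_nv = 384.1 kN; 0.6 F_y A_gv = 435.8 kN → shear rupture governs the shear term.
R_n = 384.1 + 1.0 × 450 × 102.5 / 1000 = 430.2 kN.
Design strength φR_n = 0.75 × 430.2 = 323 kN.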